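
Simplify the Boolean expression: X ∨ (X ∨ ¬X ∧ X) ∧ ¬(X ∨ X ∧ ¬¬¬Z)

X ∨ (X ∨ ¬X ∧ X) ∧ ¬(X ∨ X ∧ ¬¬¬Z)
= X ∨ (X ∨ ¬X ∧ X) ∧ ¬(X ∨ X ∧ ¬Z)   — double negation
= X ∨ X ∧ ¬(X ∨ X ∧ ¬Z)   — complement / identity
= X ∨ X ∧ ¬X   — absorption
= X   — complement / identity

X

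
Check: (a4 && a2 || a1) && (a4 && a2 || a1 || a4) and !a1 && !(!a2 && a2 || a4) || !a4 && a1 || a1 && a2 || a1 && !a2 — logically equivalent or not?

E1: (a4 && a2 || a1) && (a4 && a2 || a1 || a4)
    = a4 && a2 || a1   — absorption
E2: !a1 && !(!a2 && a2 || a4) || !a4 && a1 || a1 && a2 || a1 && !a2
    = !a1 && !(!a2 && a2 || a4) || !a4 && a1 || a1   — distribution
    = !a1 && !a4 || !a4 && a1 || a1   — complement / identity
    = !a4 || a1   — distribution
These differ: at a1=0, a2=1, a4=0, E1 = 0 but E2 = 1.

No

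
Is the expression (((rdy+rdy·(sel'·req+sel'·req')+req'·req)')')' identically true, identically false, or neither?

(((rdy+rdy·(sel'·req+sel'·req')+req'·req)')')'
= (((rdy+rdy·sel'+req'·req)')')'
= (((rdy+rdy·sel')')')'
= (rdy+rdy·sel')'
= rdy'
This depends on rdy, so it is not a constant.

neither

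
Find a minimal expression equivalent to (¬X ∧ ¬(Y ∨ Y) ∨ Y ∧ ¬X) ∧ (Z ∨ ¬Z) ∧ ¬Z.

¬X ∧ ¬Z

(¬X ∧ ¬(Y ∨ Y) ∨ Y ∧ ¬X) ∧ (Z ∨ ¬Z) ∧ ¬Z
= (¬X ∧ ¬Y ∨ Y ∧ ¬X) ∧ (Z ∨ ¬Z) ∧ ¬Z   (idempotence)
= (¬X ∧ ¬Y ∨ Y ∧ ¬X) ∧ ¬Z   (complement / identity)
= ¬X ∧ ¬Z   (distribution)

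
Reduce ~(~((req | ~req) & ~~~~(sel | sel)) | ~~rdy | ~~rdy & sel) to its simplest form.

~(~((req | ~req) & ~~~~(sel | sel)) | ~~rdy | ~~rdy & sel)
= ~(~((req | ~req) & ~~(sel | sel)) | ~~rdy | ~~rdy & sel)   (double negation)
= ~(~~~(sel | sel) | ~~rdy | ~~rdy & sel)   (complement / identity)
= ~(~~~(sel | sel) | ~~rdy)   (absorption)
= ~(~~~sel | ~~rdy)   (idempotence)
= ~(~sel | ~~rdy)   (double negation)
= sel & ~rdy   (De Morgan)

sel & ~rdy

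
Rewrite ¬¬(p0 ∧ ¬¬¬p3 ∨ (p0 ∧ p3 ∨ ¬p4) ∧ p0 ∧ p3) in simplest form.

p0

¬¬(p0 ∧ ¬¬¬p3 ∨ (p0 ∧ p3 ∨ ¬p4) ∧ p0 ∧ p3)
= ¬¬(p0 ∧ ¬¬¬p3 ∨ p0 ∧ p3)   (absorption)
= ¬¬(p0 ∧ ¬p3 ∨ p0 ∧ p3)   (double negation)
= p0 ∧ ¬p3 ∨ p0 ∧ p3   (double negation)
= p0   (distribution)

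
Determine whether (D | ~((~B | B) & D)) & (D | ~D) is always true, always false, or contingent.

(D | ~((~B | B) & D)) & (D | ~D)
= (D | ~D) & (D | ~D)
= D | ~D
= 1

always true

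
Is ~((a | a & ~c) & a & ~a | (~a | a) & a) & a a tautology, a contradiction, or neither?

contradiction

~((a | a & ~c) & a & ~a | (~a | a) & a) & a
= ~((a | a & ~c) & a & ~a | a) & a   (complement / identity)
= ~(a & a & ~a | a) & a   (absorption)
= ~(a & ~a | a) & a   (idempotence)
= ~a & a   (complement / identity)
= 0   (complement)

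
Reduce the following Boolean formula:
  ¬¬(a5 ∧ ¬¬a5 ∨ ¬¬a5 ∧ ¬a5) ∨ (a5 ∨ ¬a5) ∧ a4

¬¬(a5 ∧ ¬¬a5 ∨ ¬¬a5 ∧ ¬a5) ∨ (a5 ∨ ¬a5) ∧ a4
= ¬¬¬¬a5 ∨ (a5 ∨ ¬a5) ∧ a4   (distribution)
= ¬¬¬¬a5 ∨ a4   (complement / identity)
= ¬¬a5 ∨ a4   (double negation)
= a5 ∨ a4   (double negation)

a5 ∨ a4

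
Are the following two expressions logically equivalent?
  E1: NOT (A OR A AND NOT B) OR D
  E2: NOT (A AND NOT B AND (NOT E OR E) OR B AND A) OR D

Yes

E1: NOT (A OR A AND NOT B) OR D
    = NOT A OR D   (absorption)
E2: NOT (A AND NOT B AND (NOT E OR E) OR B AND A) OR D
    = NOT (A AND NOT B OR B AND A) OR D   (complement / identity)
    = NOT A OR D   (distribution)
Both reduce to NOT A OR D, so they are equivalent.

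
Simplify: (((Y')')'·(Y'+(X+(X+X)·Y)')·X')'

(((Y')')'·(Y'+(X+(X+X)·Y)')·X')'
= (((Y')')'·(Y'+(X+X·Y)')·X')'   [idempotence]
= (((Y')')'·(Y'+X')·X')'   [absorption]
= (Y'·(Y'+X')·X')'   [double negation]
= (Y'·X')'   [absorption]
= Y+X   [De Morgan]

Y+X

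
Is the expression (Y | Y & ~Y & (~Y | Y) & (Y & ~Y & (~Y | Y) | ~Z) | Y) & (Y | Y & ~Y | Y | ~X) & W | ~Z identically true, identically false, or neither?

(Y | Y & ~Y & (~Y | Y) & (Y & ~Y & (~Y | Y) | ~Z) | Y) & (Y | Y & ~Y | Y | ~X) & W | ~Z
= (Y | Y & ~Y & (~Y | Y) | Y) & (Y | Y & ~Y | Y | ~X) & W | ~Z   (absorption)
= (Y | Y & ~Y | Y) & (Y | Y & ~Y | Y | ~X) & W | ~Z   (complement / identity)
= (Y | Y & ~Y | Y) & W | ~Z   (absorption)
= (Y | Y) & W | ~Z   (complement / identity)
= Y & W | ~Z   (idempotence)
This depends on W, Y, Z, so it is not a constant.

neither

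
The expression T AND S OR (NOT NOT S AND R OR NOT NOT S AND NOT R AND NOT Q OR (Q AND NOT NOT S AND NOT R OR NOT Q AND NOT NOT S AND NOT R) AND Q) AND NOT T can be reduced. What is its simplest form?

S

T AND S OR (NOT NOT S AND R OR NOT NOT S AND NOT R AND NOT Q OR (Q AND NOT NOT S AND NOT R OR NOT Q AND NOT NOT S AND NOT R) AND Q) AND NOT T
= T AND S OR (NOT NOT S AND R OR NOT NOT S AND NOT R AND NOT Q OR NOT NOT S AND NOT R AND Q) AND NOT T   (distribution)
= T AND S OR (NOT NOT S AND R OR NOT NOT S AND NOT R) AND NOT T   (distribution)
= T AND S OR NOT NOT S AND NOT T   (distribution)
= T AND S OR S AND NOT T   (double negation)
= S   (distribution)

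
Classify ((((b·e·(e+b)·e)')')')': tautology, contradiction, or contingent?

((((b·e·(e+b)·e)')')')'
= ((b·e·(e+b)·e)')'   [double negation]
= ((b·e·e)')'   [absorption]
= ((b·e)')'   [idempotence]
= b·e   [double negation]
This depends on b, e, so it is not a constant.

contingent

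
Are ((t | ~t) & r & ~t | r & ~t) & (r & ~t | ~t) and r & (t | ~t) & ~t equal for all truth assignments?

Yes

E1: ((t | ~t) & r & ~t | r & ~t) & (r & ~t | ~t)
    = r & ~t | (t | ~t) & r & ~t & ~t   — distribution
    = r & ~t | r & ~t & ~t   — complement / identity
    = r & ~t   — absorption
E2: r & (t | ~t) & ~t
    = r & ~t   — complement / identity
Both reduce to r & ~t, so they are equivalent.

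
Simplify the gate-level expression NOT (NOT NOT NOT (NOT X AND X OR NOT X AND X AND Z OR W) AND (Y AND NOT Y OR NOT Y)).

W OR Y

NOT (NOT NOT NOT (NOT X AND X OR NOT X AND X AND Z OR W) AND (Y AND NOT Y OR NOT Y))
= NOT (NOT NOT NOT (NOT X AND X OR W) AND (Y AND NOT Y OR NOT Y))
= NOT (NOT NOT NOT W AND (Y AND NOT Y OR NOT Y))
= NOT (NOT NOT NOT W AND NOT Y)
= NOT (NOT W AND NOT Y)
= W OR Y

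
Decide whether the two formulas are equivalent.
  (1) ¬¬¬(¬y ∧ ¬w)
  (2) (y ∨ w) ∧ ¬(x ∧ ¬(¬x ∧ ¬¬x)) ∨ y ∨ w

E1: ¬¬¬(¬y ∧ ¬w)
    = ¬(¬y ∧ ¬w)   (double negation)
    = y ∨ w   (De Morgan)
E2: (y ∨ w) ∧ ¬(x ∧ ¬(¬x ∧ ¬¬x)) ∨ y ∨ w
    = (y ∨ w) ∧ ¬(x ∧ (x ∨ ¬x)) ∨ y ∨ w   (De Morgan)
    = (y ∨ w) ∧ ¬x ∨ y ∨ w   (complement / identity)
    = y ∨ w   (absorption)
Both reduce to y ∨ w, so they are equivalent.

Yes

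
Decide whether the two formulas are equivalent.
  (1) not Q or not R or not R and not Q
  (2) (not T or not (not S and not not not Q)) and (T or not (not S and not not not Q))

E1: not Q or not R or not R and not Q
    = not Q or not R   (absorption)
E2: (not T or not (not S and not not not Q)) and (T or not (not S and not not not Q))
    = not (not S and not not not Q) or not T and T   (distribution)
    = not (not S and not Q) or not T and T   (double negation)
    = not (not S and not Q)   (complement / identity)
    = S or Q   (De Morgan)
These differ: at Q=1, R=1, S=0, T=0, E1 = 0 but E2 = 1.

No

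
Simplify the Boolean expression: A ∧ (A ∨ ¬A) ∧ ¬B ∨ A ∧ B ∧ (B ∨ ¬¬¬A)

A

A ∧ (A ∨ ¬A) ∧ ¬B ∨ A ∧ B ∧ (B ∨ ¬¬¬A)
= A ∧ (A ∨ ¬A) ∧ ¬B ∨ A ∧ B ∧ (B ∨ ¬A)   (double negation)
= A ∧ (A ∨ ¬A) ∧ ¬B ∨ A ∧ B   (absorption)
= A ∧ ¬B ∨ A ∧ B   (complement / identity)
= A   (distribution)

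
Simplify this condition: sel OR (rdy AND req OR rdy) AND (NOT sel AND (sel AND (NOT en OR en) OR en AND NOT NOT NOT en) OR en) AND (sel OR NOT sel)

sel OR rdy AND en

sel OR (rdy AND req OR rdy) AND (NOT sel AND (sel AND (NOT en OR en) OR en AND NOT NOT NOT en) OR en) AND (sel OR NOT sel)
= sel OR (rdy AND req OR rdy) AND (NOT sel AND (sel AND (NOT en OR en) OR en AND NOT NOT NOT en) OR en)   — complement / identity
= sel OR rdy AND (NOT sel AND (sel AND (NOT en OR en) OR en AND NOT NOT NOT en) OR en)   — absorption
= sel OR rdy AND (NOT sel AND (sel AND (NOT en OR en) OR en AND NOT en) OR en)   — double negation
= sel OR rdy AND (NOT sel AND (sel OR en AND NOT en) OR en)   — complement / identity
= sel OR rdy AND (NOT sel AND sel OR en)   — complement / identity
= sel OR rdy AND en   — complement / identity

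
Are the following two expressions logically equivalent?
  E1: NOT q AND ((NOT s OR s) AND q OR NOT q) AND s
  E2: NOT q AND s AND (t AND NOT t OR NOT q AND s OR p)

E1: NOT q AND ((NOT s OR s) AND q OR NOT q) AND s
    = NOT q AND (q OR NOT q) AND s   [complement / identity]
    = NOT q AND s   [complement / identity]
E2: NOT q AND s AND (t AND NOT t OR NOT q AND s OR p)
    = NOT q AND s AND (NOT q AND s OR p)   [complement / identity]
    = NOT q AND s   [absorption]
Both reduce to NOT q AND s, so they are equivalent.

Yes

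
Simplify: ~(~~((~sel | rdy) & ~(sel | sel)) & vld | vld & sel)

~vld

~(~~((~sel | rdy) & ~(sel | sel)) & vld | vld & sel)
= ~(~~((~sel | rdy) & ~sel) & vld | vld & sel)   — idempotence
= ~((~sel | rdy) & ~sel & vld | vld & sel)   — double negation
= ~(~sel & vld | vld & sel)   — absorption
= ~vld   — distribution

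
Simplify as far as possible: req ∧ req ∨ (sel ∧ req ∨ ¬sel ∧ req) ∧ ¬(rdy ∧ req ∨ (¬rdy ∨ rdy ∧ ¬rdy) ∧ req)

req

req ∧ req ∨ (sel ∧ req ∨ ¬sel ∧ req) ∧ ¬(rdy ∧ req ∨ (¬rdy ∨ rdy ∧ ¬rdy) ∧ req)
= req ∧ req ∨ (sel ∧ req ∨ ¬sel ∧ req) ∧ ¬(rdy ∧ req ∨ ¬rdy ∧ req)   — complement / identity
= req ∧ req ∨ req ∧ ¬(rdy ∧ req ∨ ¬rdy ∧ req)   — distribution
= req ∧ req ∨ req ∧ ¬req   — distribution
= req   — distribution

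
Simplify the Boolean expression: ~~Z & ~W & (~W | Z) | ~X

Z & ~W | ~X

~~Z & ~W & (~W | Z) | ~X
= ~~Z & ~W | ~X   (absorption)
= Z & ~W | ~X   (double negation)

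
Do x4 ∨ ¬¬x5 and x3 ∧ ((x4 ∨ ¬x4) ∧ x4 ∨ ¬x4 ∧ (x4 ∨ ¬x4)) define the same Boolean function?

E1: x4 ∨ ¬¬x5
    = x4 ∨ x5
E2: x3 ∧ ((x4 ∨ ¬x4) ∧ x4 ∨ ¬x4 ∧ (x4 ∨ ¬x4))
    = x3 ∧ (x4 ∨ ¬x4)
    = x3
These differ: at x3=0, x4=0, x5=1, E1 = 1 but E2 = 0.

No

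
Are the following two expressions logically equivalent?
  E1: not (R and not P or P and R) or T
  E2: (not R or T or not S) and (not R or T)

Yes

E1: not (R and not P or P and R) or T
    = not R or T
E2: (not R or T or not S) and (not R or T)
    = not R or T
Both reduce to not R or T, so they are equivalent.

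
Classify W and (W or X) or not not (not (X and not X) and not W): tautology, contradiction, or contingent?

tautology

W and (W or X) or not not (not (X and not X) and not W)
= W or not not (not (X and not X) and not W)   — absorption
= W or not (X and not X or W)   — De Morgan
= W or not W   — complement / identity
= True   — complement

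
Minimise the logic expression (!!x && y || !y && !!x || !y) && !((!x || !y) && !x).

(!!x && y || !y && !!x || !y) && !((!x || !y) && !x)
= (!!x || !y) && !((!x || !y) && !x)   [distribution]
= (!!x || !y) && !!x   [absorption]
= !!x   [absorption]
= x   [double negation]

x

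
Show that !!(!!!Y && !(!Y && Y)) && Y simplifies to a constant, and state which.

false

!!(!!!Y && !(!Y && Y)) && Y
= !(!!Y || !Y && Y) && Y   [De Morgan]
= !(Y || !Y && Y) && Y   [double negation]
= !Y && Y   [complement / identity]
= false   [complement]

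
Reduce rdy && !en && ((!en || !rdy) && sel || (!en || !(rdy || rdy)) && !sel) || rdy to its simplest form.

rdy

rdy && !en && ((!en || !rdy) && sel || (!en || !(rdy || rdy)) && !sel) || rdy
= rdy && !en && ((!en || !rdy) && sel || (!en || !rdy) && !sel) || rdy   (idempotence)
= rdy && !en && (!en || !rdy) || rdy   (distribution)
= rdy && !en || rdy   (absorption)
= rdy   (absorption)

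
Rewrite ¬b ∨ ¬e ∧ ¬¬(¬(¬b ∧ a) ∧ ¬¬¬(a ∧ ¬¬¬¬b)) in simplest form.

¬b ∨ ¬e ∧ ¬¬(¬(¬b ∧ a) ∧ ¬¬¬(a ∧ ¬¬¬¬b))
= ¬b ∨ ¬e ∧ ¬¬(¬(¬b ∧ a) ∧ ¬¬¬(a ∧ ¬¬b))   — double negation
= ¬b ∨ ¬e ∧ ¬(¬b ∧ a ∨ ¬¬(a ∧ ¬¬b))   — De Morgan
= ¬b ∨ ¬e ∧ ¬(¬b ∧ a ∨ ¬¬(a ∧ b))   — double negation
= ¬b ∨ ¬e ∧ ¬(¬b ∧ a ∨ a ∧ b)   — double negation
= ¬b ∨ ¬e ∧ ¬a   — distribution

¬b ∨ ¬e ∧ ¬a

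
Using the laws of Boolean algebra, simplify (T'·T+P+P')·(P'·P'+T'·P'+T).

(T'·T+P+P')·(P'·P'+T'·P'+T)
= (T'·T+P+P')·((P'+T')·P'+T)   [distribution]
= (T'·T+P+P')·(P'+T)   [absorption]
= (P+P')·(P'+T)   [complement / identity]
= P'+T   [complement / identity]

P'+T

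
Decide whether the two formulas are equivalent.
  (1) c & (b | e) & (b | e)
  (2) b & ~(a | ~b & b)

No

E1: c & (b | e) & (b | e)
    = c & (b | e)
E2: b & ~(a | ~b & b)
    = b & ~a
These differ: at a=0, b=1, c=0, e=1, E1 = 0 but E2 = 1.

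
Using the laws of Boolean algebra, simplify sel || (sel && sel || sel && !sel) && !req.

sel

sel || (sel && sel || sel && !sel) && !req
= sel || sel && !req   (distribution)
= sel   (absorption)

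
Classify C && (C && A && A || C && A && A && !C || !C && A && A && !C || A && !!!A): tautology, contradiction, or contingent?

contingent

C && (C && A && A || C && A && A && !C || !C && A && A && !C || A && !!!A)
= C && (C && A && A || A && A && !C || A && !!!A)   [distribution]
= C && (A && A || A && !!!A)   [distribution]
= C && (A && A || A && !A)   [double negation]
= C && A   [distribution]
This depends on A, C, so it is not a constant.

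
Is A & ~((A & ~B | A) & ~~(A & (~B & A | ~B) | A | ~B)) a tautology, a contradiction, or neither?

contradiction

A & ~((A & ~B | A) & ~~(A & (~B & A | ~B) | A | ~B))
= A & ~((A & ~B | A) & (A & (~B & A | ~B) | A | ~B))   — double negation
= A & ~((A & ~B | A) & (A & ~B | A | ~B))   — absorption
= A & ~(A & ~B | A)   — absorption
= A & ~A   — absorption
= 0   — complement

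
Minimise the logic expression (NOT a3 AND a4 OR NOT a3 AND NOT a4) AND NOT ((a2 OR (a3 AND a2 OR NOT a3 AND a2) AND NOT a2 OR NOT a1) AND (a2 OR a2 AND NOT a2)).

NOT a3 AND NOT a2

(NOT a3 AND a4 OR NOT a3 AND NOT a4) AND NOT ((a2 OR (a3 AND a2 OR NOT a3 AND a2) AND NOT a2 OR NOT a1) AND (a2 OR a2 AND NOT a2))
= NOT a3 AND NOT ((a2 OR (a3 AND a2 OR NOT a3 AND a2) AND NOT a2 OR NOT a1) AND (a2 OR a2 AND NOT a2))   [distribution]
= NOT a3 AND NOT ((a2 OR a2 AND NOT a2 OR NOT a1) AND (a2 OR a2 AND NOT a2))   [distribution]
= NOT a3 AND NOT (a2 OR a2 AND NOT a2)   [absorption]
= NOT a3 AND NOT a2   [complement / identity]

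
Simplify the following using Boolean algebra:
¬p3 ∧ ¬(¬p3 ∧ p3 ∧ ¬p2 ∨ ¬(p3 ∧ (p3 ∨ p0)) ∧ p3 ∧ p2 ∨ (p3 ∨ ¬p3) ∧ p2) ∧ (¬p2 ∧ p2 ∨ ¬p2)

¬p3 ∧ ¬p2

¬p3 ∧ ¬(¬p3 ∧ p3 ∧ ¬p2 ∨ ¬(p3 ∧ (p3 ∨ p0)) ∧ p3 ∧ p2 ∨ (p3 ∨ ¬p3) ∧ p2) ∧ (¬p2 ∧ p2 ∨ ¬p2)
= ¬p3 ∧ ¬(¬p3 ∧ p3 ∧ ¬p2 ∨ ¬(p3 ∧ (p3 ∨ p0)) ∧ p3 ∧ p2 ∨ (p3 ∨ ¬p3) ∧ p2) ∧ ¬p2
= ¬p3 ∧ ¬(¬p3 ∧ p3 ∧ ¬p2 ∨ ¬p3 ∧ p3 ∧ p2 ∨ (p3 ∨ ¬p3) ∧ p2) ∧ ¬p2
= ¬p3 ∧ ¬(¬p3 ∧ p3 ∧ ¬p2 ∨ ¬p3 ∧ p3 ∧ p2 ∨ p2) ∧ ¬p2
= ¬p3 ∧ ¬(¬p3 ∧ p3 ∨ p2) ∧ ¬p2
= ¬p3 ∧ ¬p2 ∧ ¬p2
= ¬p3 ∧ ¬p2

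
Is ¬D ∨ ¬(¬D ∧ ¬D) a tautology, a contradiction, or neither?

tautology

¬D ∨ ¬(¬D ∧ ¬D)
= ¬D ∨ D ∨ D
= ¬D ∨ D
= True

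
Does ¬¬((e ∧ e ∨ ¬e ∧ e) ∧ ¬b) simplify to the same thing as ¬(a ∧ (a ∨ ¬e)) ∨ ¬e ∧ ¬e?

E1: ¬¬((e ∧ e ∨ ¬e ∧ e) ∧ ¬b)
    = ¬¬(e ∧ ¬b)   (distribution)
    = e ∧ ¬b   (double negation)
E2: ¬(a ∧ (a ∨ ¬e)) ∨ ¬e ∧ ¬e
    = ¬a ∨ ¬e ∧ ¬e   (absorption)
    = ¬a ∨ ¬e   (idempotence)
These differ: at a=0, b=1, e=0, E1 = 0 but E2 = 1.

No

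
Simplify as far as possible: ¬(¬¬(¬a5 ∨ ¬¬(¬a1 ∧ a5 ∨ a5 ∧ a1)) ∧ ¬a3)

a3

¬(¬¬(¬a5 ∨ ¬¬(¬a1 ∧ a5 ∨ a5 ∧ a1)) ∧ ¬a3)
= ¬(¬(a5 ∧ ¬(¬a1 ∧ a5 ∨ a5 ∧ a1)) ∧ ¬a3)   (De Morgan)
= a5 ∧ ¬(¬a1 ∧ a5 ∨ a5 ∧ a1) ∨ a3   (De Morgan)
= a5 ∧ ¬a5 ∨ a3   (distribution)
= a3   (complement / identity)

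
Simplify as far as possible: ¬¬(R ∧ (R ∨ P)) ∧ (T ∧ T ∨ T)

R ∧ T

¬¬(R ∧ (R ∨ P)) ∧ (T ∧ T ∨ T)
= ¬¬(R ∧ (R ∨ P)) ∧ (T ∨ T)   — idempotence
= ¬¬(R ∧ (R ∨ P)) ∧ T   — idempotence
= R ∧ (R ∨ P) ∧ T   — double negation
= R ∧ T   — absorption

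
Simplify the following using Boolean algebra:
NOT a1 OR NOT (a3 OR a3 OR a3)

NOT a1 OR NOT (a3 OR a3 OR a3)
= NOT a1 OR NOT (a3 OR a3)   [idempotence]
= NOT a1 OR NOT a3   [idempotence]

NOT a1 OR NOT a3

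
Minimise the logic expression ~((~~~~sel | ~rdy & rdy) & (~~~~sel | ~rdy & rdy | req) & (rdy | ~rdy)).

~((~~~~sel | ~rdy & rdy) & (~~~~sel | ~rdy & rdy | req) & (rdy | ~rdy))
= ~((~~~~sel | ~rdy & rdy) & (rdy | ~rdy))   [absorption]
= ~((~~sel | ~rdy & rdy) & (rdy | ~rdy))   [double negation]
= ~((sel | ~rdy & rdy) & (rdy | ~rdy))   [double negation]
= ~(sel | ~rdy & rdy)   [complement / identity]
= ~sel   [complement / identity]

~sel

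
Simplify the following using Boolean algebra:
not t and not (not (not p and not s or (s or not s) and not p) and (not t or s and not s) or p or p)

not t and not (not (not p and not s or (s or not s) and not p) and (not t or s and not s) or p or p)
= not t and not (not (not p and not s or (s or not s) and not p) and not t or p or p)   — complement / identity
= not t and not (not (not p and not s or (s or not s) and not p) and not t or p)   — idempotence
= not t and not (not (not p and not s or not p) and not t or p)   — complement / identity
= not t and not (not not p and not t or p)   — absorption
= not t and not (p and not t or p)   — double negation
= not t and not p   — absorption

not t and not p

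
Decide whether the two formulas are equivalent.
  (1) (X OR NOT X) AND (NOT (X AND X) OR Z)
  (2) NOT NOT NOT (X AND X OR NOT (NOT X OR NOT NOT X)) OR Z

Yes

E1: (X OR NOT X) AND (NOT (X AND X) OR Z)
    = NOT (X AND X) OR Z   [complement / identity]
    = NOT X OR Z   [idempotence]
E2: NOT NOT NOT (X AND X OR NOT (NOT X OR NOT NOT X)) OR Z
    = NOT (X AND X OR NOT (NOT X OR NOT NOT X)) OR Z   [double negation]
    = NOT (X AND X OR X AND NOT X) OR Z   [De Morgan]
    = NOT X OR Z   [distribution]
Both reduce to NOT X OR Z, so they are equivalent.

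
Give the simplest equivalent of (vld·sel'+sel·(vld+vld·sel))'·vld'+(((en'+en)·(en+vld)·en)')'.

(vld·sel'+sel·(vld+vld·sel))'·vld'+(((en'+en)·(en+vld)·en)')'
= (vld·sel'+sel·vld)'·vld'+(((en'+en)·(en+vld)·en)')'   (absorption)
= vld'·vld'+(((en'+en)·(en+vld)·en)')'   (distribution)
= vld'·vld'+(((en+vld)·en)')'   (complement / identity)
= vld'+(((en+vld)·en)')'   (idempotence)
= vld'+(en')'   (absorption)
= vld'+en   (double negation)

vld'+en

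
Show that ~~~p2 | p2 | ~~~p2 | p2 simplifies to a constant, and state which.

1

~~~p2 | p2 | ~~~p2 | p2
= ~~~p2 | p2
= ~p2 | p2
= 1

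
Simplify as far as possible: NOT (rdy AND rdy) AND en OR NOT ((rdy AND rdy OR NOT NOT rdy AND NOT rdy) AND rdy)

NOT rdy

NOT (rdy AND rdy) AND en OR NOT ((rdy AND rdy OR NOT NOT rdy AND NOT rdy) AND rdy)
= NOT (rdy AND rdy) AND en OR NOT ((rdy AND rdy OR rdy AND NOT rdy) AND rdy)   — double negation
= NOT (rdy AND rdy) AND en OR NOT (rdy AND rdy)   — distribution
= NOT (rdy AND rdy)   — absorption
= NOT rdy   — idempotence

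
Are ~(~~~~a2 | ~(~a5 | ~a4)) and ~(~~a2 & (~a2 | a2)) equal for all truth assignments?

No

E1: ~(~~~~a2 | ~(~a5 | ~a4))
    = ~(~~a2 | ~(~a5 | ~a4))
    = ~a2 & (~a5 | ~a4)
E2: ~(~~a2 & (~a2 | a2))
    = ~~~a2
    = ~a2
These differ: at a2=0, a4=1, a5=1, E1 = 0 but E2 = 1.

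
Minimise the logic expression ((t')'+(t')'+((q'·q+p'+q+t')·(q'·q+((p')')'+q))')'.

t'·(p'+q)

((t')'+(t')'+((q'·q+p'+q+t')·(q'·q+((p')')'+q))')'
= ((t')'+(t')'+((q'·q+p'+q+t')·(q'·q+p'+q))')'   — double negation
= ((t')'+(t')'+(q'·q+p'+q)')'   — absorption
= ((t')'+(q'·q+p'+q)')'   — idempotence
= t'·(q'·q+p'+q)   — De Morgan
= t'·(p'+q)   — complement / identity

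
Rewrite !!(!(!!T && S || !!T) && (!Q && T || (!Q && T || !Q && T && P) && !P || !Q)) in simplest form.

!T && !Q

!!(!(!!T && S || !!T) && (!Q && T || (!Q && T || !Q && T && P) && !P || !Q))
= !!(!!!T && (!Q && T || (!Q && T || !Q && T && P) && !P || !Q))
= !!(!!!T && (!Q && T || !Q && T && !P || !Q))
= !!(!T && (!Q && T || !Q && T && !P || !Q))
= !T && (!Q && T || !Q && T && !P || !Q)
= !T && (!Q && T || !Q)
= !T && !Q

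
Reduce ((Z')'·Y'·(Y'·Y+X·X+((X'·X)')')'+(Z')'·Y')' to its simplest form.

((Z')'·Y'·(Y'·Y+X·X+((X'·X)')')'+(Z')'·Y')'
= ((Z')'·Y'·(X·X+((X'·X)')')'+(Z')'·Y')'
= ((Z')'·Y'·(X·X+X'·X)'+(Z')'·Y')'
= ((Z')'·Y'·X'+(Z')'·Y')'
= ((Z')'·Y')'
= Z'+Y

Z'+Y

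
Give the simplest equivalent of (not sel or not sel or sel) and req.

req

(not sel or not sel or sel) and req
= (not sel or sel) and req   (idempotence)
= req   (complement / identity)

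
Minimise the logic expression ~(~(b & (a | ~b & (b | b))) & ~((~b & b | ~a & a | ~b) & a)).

~(~(b & (a | ~b & (b | b))) & ~((~b & b | ~a & a | ~b) & a))
= b & (a | ~b & (b | b)) | (~b & b | ~a & a | ~b) & a   (De Morgan)
= b & (a | ~b & (b | b)) | (~b & b | ~b) & a   (complement / identity)
= b & (a | ~b & b) | (~b & b | ~b) & a   (idempotence)
= b & a | (~b & b | ~b) & a   (complement / identity)
= b & a | ~b & a   (complement / identity)
= a   (distribution)

a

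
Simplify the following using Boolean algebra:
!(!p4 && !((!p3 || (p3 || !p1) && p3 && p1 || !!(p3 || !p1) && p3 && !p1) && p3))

p4 || p3

!(!p4 && !((!p3 || (p3 || !p1) && p3 && p1 || !!(p3 || !p1) && p3 && !p1) && p3))
= !(!p4 && !((!p3 || (p3 || !p1) && p3 && p1 || (p3 || !p1) && p3 && !p1) && p3))   — double negation
= !(!p4 && !((!p3 || (p3 || !p1) && p3) && p3))   — distribution
= !(!p4 && !((!p3 || p3) && p3))   — absorption
= !(!p4 && !p3)   — complement / identity
= p4 || p3   — De Morgan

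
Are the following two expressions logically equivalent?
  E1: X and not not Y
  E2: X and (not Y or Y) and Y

Yes

E1: X and not not Y
    = X and Y
E2: X and (not Y or Y) and Y
    = X and Y
Both reduce to X and Y, so they are equivalent.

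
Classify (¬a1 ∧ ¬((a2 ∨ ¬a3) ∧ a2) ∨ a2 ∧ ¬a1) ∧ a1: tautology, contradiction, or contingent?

(¬a1 ∧ ¬((a2 ∨ ¬a3) ∧ a2) ∨ a2 ∧ ¬a1) ∧ a1
= (¬a1 ∧ ¬a2 ∨ a2 ∧ ¬a1) ∧ a1   [absorption]
= ¬a1 ∧ a1   [distribution]
= False   [complement]

contradiction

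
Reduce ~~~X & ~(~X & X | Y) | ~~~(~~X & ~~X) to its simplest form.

~~~X & ~(~X & X | Y) | ~~~(~~X & ~~X)
= ~~~X & ~(~X & X | Y) | ~~~~~X   (idempotence)
= ~~~X & ~(~X & X | Y) | ~~~X   (double negation)
= ~~~X & ~Y | ~~~X   (complement / identity)
= ~~~X   (absorption)
= ~X   (double negation)

~X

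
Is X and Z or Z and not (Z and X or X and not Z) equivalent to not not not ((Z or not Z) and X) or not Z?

E1: X and Z or Z and not (Z and X or X and not Z)
    = X and Z or Z and not X
    = Z
E2: not not not ((Z or not Z) and X) or not Z
    = not ((Z or not Z) and X) or not Z
    = not X or not Z
These differ: at X=1, Z=0, E1 = 0 but E2 = 1.

No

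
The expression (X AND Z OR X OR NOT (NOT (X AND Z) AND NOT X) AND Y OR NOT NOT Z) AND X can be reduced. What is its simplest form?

(X AND Z OR X OR NOT (NOT (X AND Z) AND NOT X) AND Y OR NOT NOT Z) AND X
= (X AND Z OR X OR (X AND Z OR X) AND Y OR NOT NOT Z) AND X   — De Morgan
= (X AND Z OR X OR NOT NOT Z) AND X   — absorption
= (X OR NOT NOT Z) AND X   — absorption
= (X OR Z) AND X   — double negation
= X   — absorption

X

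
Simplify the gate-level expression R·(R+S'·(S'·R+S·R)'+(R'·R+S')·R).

R·(R+S'·(S'·R+S·R)'+(R'·R+S')·R)
= R·(R+S'·(S'·R+S·R)'+S'·R)
= R·(R+S'·R'+S'·R)
= R·(R+S')
= R

R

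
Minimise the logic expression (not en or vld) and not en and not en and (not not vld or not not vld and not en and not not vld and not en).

not en and vld

(not en or vld) and not en and not en and (not not vld or not not vld and not en and not not vld and not en)
= (not en or vld) and not en and not en and (not not vld or not not vld and not en)   (idempotence)
= (not en or vld) and not en and not en and not not vld   (absorption)
= not en and not en and not not vld   (absorption)
= not en and not en and vld   (double negation)
= not en and vld   (idempotence)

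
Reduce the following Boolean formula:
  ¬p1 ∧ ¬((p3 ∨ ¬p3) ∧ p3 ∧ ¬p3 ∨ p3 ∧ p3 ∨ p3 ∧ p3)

¬p1 ∧ ¬((p3 ∨ ¬p3) ∧ p3 ∧ ¬p3 ∨ p3 ∧ p3 ∨ p3 ∧ p3)
= ¬p1 ∧ ¬(p3 ∧ ¬p3 ∨ p3 ∧ p3 ∨ p3 ∧ p3)
= ¬p1 ∧ ¬(p3 ∧ ¬p3 ∨ p3 ∧ p3)
= ¬p1 ∧ ¬p3

¬p1 ∧ ¬p3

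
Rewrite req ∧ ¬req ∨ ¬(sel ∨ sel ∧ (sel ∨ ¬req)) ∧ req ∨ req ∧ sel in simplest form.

req ∧ ¬req ∨ ¬(sel ∨ sel ∧ (sel ∨ ¬req)) ∧ req ∨ req ∧ sel
= req ∧ ¬req ∨ ¬(sel ∨ sel) ∧ req ∨ req ∧ sel   (absorption)
= req ∧ ¬req ∨ ¬sel ∧ req ∨ req ∧ sel   (idempotence)
= req ∧ ¬req ∨ req   (distribution)
= req   (complement / identity)

req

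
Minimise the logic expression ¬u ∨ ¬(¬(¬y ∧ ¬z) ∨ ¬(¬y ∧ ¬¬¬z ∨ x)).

¬u ∨ ¬y ∧ ¬z

¬u ∨ ¬(¬(¬y ∧ ¬z) ∨ ¬(¬y ∧ ¬¬¬z ∨ x))
= ¬u ∨ ¬y ∧ ¬z ∧ (¬y ∧ ¬¬¬z ∨ x)   [De Morgan]
= ¬u ∨ ¬y ∧ ¬z ∧ (¬y ∧ ¬z ∨ x)   [double negation]
= ¬u ∨ ¬y ∧ ¬z   [absorption]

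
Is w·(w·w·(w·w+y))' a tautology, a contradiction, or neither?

w·(w·w·(w·w+y))'
= w·(w·w)'   — absorption
= w·w'   — idempotence
= 0   — complement

contradiction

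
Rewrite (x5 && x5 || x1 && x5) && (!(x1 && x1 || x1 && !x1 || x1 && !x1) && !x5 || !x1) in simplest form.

x5 && !x1

(x5 && x5 || x1 && x5) && (!(x1 && x1 || x1 && !x1 || x1 && !x1) && !x5 || !x1)
= (x5 && x5 || x1 && x5) && (!(x1 && x1 || x1 && !x1) && !x5 || !x1)   — idempotence
= (x5 && x5 || x1 && x5) && (!x1 && !x5 || !x1)   — distribution
= (x5 || x1) && x5 && (!x1 && !x5 || !x1)   — distribution
= x5 && (!x1 && !x5 || !x1)   — absorption
= x5 && !x1   — absorption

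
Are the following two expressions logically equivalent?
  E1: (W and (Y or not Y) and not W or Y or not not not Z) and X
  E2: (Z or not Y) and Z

E1: (W and (Y or not Y) and not W or Y or not not not Z) and X
    = (W and not W or Y or not not not Z) and X   (complement / identity)
    = (Y or not not not Z) and X   (complement / identity)
    = (Y or not Z) and X   (double negation)
E2: (Z or not Y) and Z
    = Z   (absorption)
These differ: at W=0, X=1, Y=1, Z=0, E1 = 1 but E2 = 0.

No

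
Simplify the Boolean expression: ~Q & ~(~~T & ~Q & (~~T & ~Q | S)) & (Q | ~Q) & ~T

~Q & ~T

~Q & ~(~~T & ~Q & (~~T & ~Q | S)) & (Q | ~Q) & ~T
= ~Q & ~(~~T & ~Q) & (Q | ~Q) & ~T   [absorption]
= ~Q & ~(~~T & ~Q) & ~T   [complement / identity]
= ~Q & (~T | Q) & ~T   [De Morgan]
= ~Q & ~T   [absorption]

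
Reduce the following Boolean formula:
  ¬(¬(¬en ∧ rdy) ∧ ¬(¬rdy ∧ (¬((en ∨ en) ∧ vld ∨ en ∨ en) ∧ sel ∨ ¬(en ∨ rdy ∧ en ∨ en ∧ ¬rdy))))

¬en

¬(¬(¬en ∧ rdy) ∧ ¬(¬rdy ∧ (¬((en ∨ en) ∧ vld ∨ en ∨ en) ∧ sel ∨ ¬(en ∨ rdy ∧ en ∨ en ∧ ¬rdy))))
= ¬(¬(¬en ∧ rdy) ∧ ¬(¬rdy ∧ (¬((en ∨ en) ∧ vld ∨ en ∨ en) ∧ sel ∨ ¬(en ∨ en))))   [distribution]
= ¬(¬(¬en ∧ rdy) ∧ ¬(¬rdy ∧ (¬(en ∨ en) ∧ sel ∨ ¬(en ∨ en))))   [absorption]
= ¬(¬(¬en ∧ rdy) ∧ ¬(¬rdy ∧ ¬(en ∨ en)))   [absorption]
= ¬(¬(¬en ∧ rdy) ∧ ¬(¬rdy ∧ ¬en))   [idempotence]
= ¬en ∧ rdy ∨ ¬rdy ∧ ¬en   [De Morgan]
= ¬en   [distribution]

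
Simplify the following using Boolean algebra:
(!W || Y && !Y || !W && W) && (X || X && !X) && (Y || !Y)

!W && X

(!W || Y && !Y || !W && W) && (X || X && !X) && (Y || !Y)
= (!W || Y && !Y || !W && W) && (X || X && !X)   [complement / identity]
= (!W || !W && W) && (X || X && !X)   [complement / identity]
= (!W || !W && W) && X   [complement / identity]
= !W && X   [complement / identity]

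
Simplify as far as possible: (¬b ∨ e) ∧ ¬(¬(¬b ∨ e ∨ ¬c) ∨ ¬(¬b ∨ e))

¬b ∨ e

(¬b ∨ e) ∧ ¬(¬(¬b ∨ e ∨ ¬c) ∨ ¬(¬b ∨ e))
= (¬b ∨ e) ∧ (¬b ∨ e ∨ ¬c) ∧ (¬b ∨ e)   [De Morgan]
= (¬b ∨ e) ∧ (¬b ∨ e)   [absorption]
= ¬b ∨ e   [idempotence]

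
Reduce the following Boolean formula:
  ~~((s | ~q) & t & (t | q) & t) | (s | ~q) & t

(s | ~q) & t

~~((s | ~q) & t & (t | q) & t) | (s | ~q) & t
= ~~((s | ~q) & t & t) | (s | ~q) & t   — absorption
= (s | ~q) & t & t | (s | ~q) & t   — double negation
= (s | ~q) & t   — absorption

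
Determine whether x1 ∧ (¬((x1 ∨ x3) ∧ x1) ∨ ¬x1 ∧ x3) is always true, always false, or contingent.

always false

x1 ∧ (¬((x1 ∨ x3) ∧ x1) ∨ ¬x1 ∧ x3)
= x1 ∧ (¬x1 ∨ ¬x1 ∧ x3)   — absorption
= x1 ∧ ¬x1   — absorption
= False   — complement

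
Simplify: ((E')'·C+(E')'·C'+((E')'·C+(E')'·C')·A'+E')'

0

((E')'·C+(E')'·C'+((E')'·C+(E')'·C')·A'+E')'
= ((E')'·C+(E')'·C'+E')'   (absorption)
= ((E')'+E')'   (distribution)
= E'·E   (De Morgan)
= 0   (complement)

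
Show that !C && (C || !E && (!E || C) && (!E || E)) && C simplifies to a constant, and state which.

!C && (C || !E && (!E || C) && (!E || E)) && C
= !C && (C || !E && (!E || C)) && C   (complement / identity)
= !C && (C || !E) && C   (absorption)
= !C && C   (absorption)
= false   (complement)

false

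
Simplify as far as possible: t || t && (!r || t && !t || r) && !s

t

t || t && (!r || t && !t || r) && !s
= t || t && (!r || r) && !s
= t || t && !s
= t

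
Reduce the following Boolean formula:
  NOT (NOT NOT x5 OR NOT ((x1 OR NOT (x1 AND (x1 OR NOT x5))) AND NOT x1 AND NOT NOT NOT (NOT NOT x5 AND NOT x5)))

NOT (NOT NOT x5 OR NOT ((x1 OR NOT (x1 AND (x1 OR NOT x5))) AND NOT x1 AND NOT NOT NOT (NOT NOT x5 AND NOT x5)))
= NOT (NOT NOT x5 OR NOT ((x1 OR NOT (x1 AND (x1 OR NOT x5))) AND NOT x1 AND NOT NOT (NOT x5 OR x5)))   (De Morgan)
= NOT (NOT NOT x5 OR NOT ((x1 OR NOT (x1 AND (x1 OR NOT x5))) AND NOT x1 AND (NOT x5 OR x5)))   (double negation)
= NOT (NOT NOT x5 OR NOT ((x1 OR NOT x1) AND NOT x1 AND (NOT x5 OR x5)))   (absorption)
= NOT x5 AND (x1 OR NOT x1) AND NOT x1 AND (NOT x5 OR x5)   (De Morgan)
= NOT x5 AND (x1 OR NOT x1) AND NOT x1   (complement / identity)
= NOT x5 AND NOT x1   (complement / identity)

NOT x5 AND NOT x1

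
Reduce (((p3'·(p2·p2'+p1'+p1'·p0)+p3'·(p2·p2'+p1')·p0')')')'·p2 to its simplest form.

(p3+p1)·p2

(((p3'·(p2·p2'+p1'+p1'·p0)+p3'·(p2·p2'+p1')·p0')')')'·p2
= (((p3'·(p2·p2'+p1')+p3'·(p2·p2'+p1')·p0')')')'·p2   (absorption)
= (((p3'·(p2·p2'+p1'))')')'·p2   (absorption)
= (((p3'·p1')')')'·p2   (complement / identity)
= ((p3+p1)')'·p2   (De Morgan)
= (p3+p1)·p2   (double negation)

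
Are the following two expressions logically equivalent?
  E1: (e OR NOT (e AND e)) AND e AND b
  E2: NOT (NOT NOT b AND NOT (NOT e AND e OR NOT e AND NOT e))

E1: (e OR NOT (e AND e)) AND e AND b
    = (e OR NOT e) AND e AND b
    = e AND b
E2: NOT (NOT NOT b AND NOT (NOT e AND e OR NOT e AND NOT e))
    = NOT (NOT NOT b AND NOT NOT e)
    = NOT b OR NOT e
These differ: at b=0, e=0, E1 = 0 but E2 = 1.

No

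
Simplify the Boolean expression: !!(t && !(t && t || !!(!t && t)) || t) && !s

t && !s

!!(t && !(t && t || !!(!t && t)) || t) && !s
= !!(t && !(t && t || !t && t) || t) && !s
= !!(t && !t || t) && !s
= !!t && !s
= t && !s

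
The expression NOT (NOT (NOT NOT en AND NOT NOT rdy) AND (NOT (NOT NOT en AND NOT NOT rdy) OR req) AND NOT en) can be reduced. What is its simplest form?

en

NOT (NOT (NOT NOT en AND NOT NOT rdy) AND (NOT (NOT NOT en AND NOT NOT rdy) OR req) AND NOT en)
= NOT (NOT (NOT NOT en AND NOT NOT rdy) AND NOT en)   (absorption)
= NOT ((NOT en OR NOT rdy) AND NOT en)   (De Morgan)
= NOT NOT en   (absorption)
= en   (double negation)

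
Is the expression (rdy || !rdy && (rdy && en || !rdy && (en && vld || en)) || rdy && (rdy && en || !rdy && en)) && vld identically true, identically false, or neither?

(rdy || !rdy && (rdy && en || !rdy && (en && vld || en)) || rdy && (rdy && en || !rdy && en)) && vld
= (rdy || !rdy && (rdy && en || !rdy && en) || rdy && (rdy && en || !rdy && en)) && vld   — absorption
= (rdy || (!rdy || rdy) && (rdy && en || !rdy && en)) && vld   — distribution
= (rdy || rdy && en || !rdy && en) && vld   — complement / identity
= (rdy || en) && vld   — distribution
This depends on en, rdy, vld, so it is not a constant.

neither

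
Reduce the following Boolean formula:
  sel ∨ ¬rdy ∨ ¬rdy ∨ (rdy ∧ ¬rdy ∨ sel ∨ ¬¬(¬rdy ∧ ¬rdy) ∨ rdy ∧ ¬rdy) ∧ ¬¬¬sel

sel ∨ ¬rdy

sel ∨ ¬rdy ∨ ¬rdy ∨ (rdy ∧ ¬rdy ∨ sel ∨ ¬¬(¬rdy ∧ ¬rdy) ∨ rdy ∧ ¬rdy) ∧ ¬¬¬sel
= sel ∨ ¬rdy ∨ ¬rdy ∨ (sel ∨ ¬¬(¬rdy ∧ ¬rdy) ∨ rdy ∧ ¬rdy) ∧ ¬¬¬sel   [complement / identity]
= sel ∨ ¬rdy ∨ (sel ∨ ¬¬(¬rdy ∧ ¬rdy) ∨ rdy ∧ ¬rdy) ∧ ¬¬¬sel   [idempotence]
= sel ∨ ¬rdy ∨ (sel ∨ ¬rdy ∧ ¬rdy ∨ rdy ∧ ¬rdy) ∧ ¬¬¬sel   [double negation]
= sel ∨ ¬rdy ∨ (sel ∨ ¬rdy) ∧ ¬¬¬sel   [distribution]
= sel ∨ ¬rdy ∨ (sel ∨ ¬rdy) ∧ ¬sel   [double negation]
= sel ∨ ¬rdy   [absorption]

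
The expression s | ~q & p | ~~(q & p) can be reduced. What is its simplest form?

s | ~q & p | ~~(q & p)
= s | ~q & p | q & p   — double negation
= s | p   — distribution

s | p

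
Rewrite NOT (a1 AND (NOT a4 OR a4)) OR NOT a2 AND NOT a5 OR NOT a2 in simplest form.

NOT a1 OR NOT a2

NOT (a1 AND (NOT a4 OR a4)) OR NOT a2 AND NOT a5 OR NOT a2
= NOT a1 OR NOT a2 AND NOT a5 OR NOT a2   (complement / identity)
= NOT a1 OR NOT a2   (absorption)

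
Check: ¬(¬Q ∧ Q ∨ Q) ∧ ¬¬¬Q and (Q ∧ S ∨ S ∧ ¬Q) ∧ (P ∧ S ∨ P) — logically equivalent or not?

E1: ¬(¬Q ∧ Q ∨ Q) ∧ ¬¬¬Q
    = ¬Q ∧ ¬¬¬Q
    = ¬Q ∧ ¬Q
    = ¬Q
E2: (Q ∧ S ∨ S ∧ ¬Q) ∧ (P ∧ S ∨ P)
    = S ∧ (P ∧ S ∨ P)
    = S ∧ P
These differ: at P=0, Q=0, S=1, E1 = 1 but E2 = 0.

No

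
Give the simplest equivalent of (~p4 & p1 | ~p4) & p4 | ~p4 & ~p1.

~p4 & ~p1

(~p4 & p1 | ~p4) & p4 | ~p4 & ~p1
= ~p4 & p4 | ~p4 & ~p1   [absorption]
= ~p4 & ~p1   [complement / identity]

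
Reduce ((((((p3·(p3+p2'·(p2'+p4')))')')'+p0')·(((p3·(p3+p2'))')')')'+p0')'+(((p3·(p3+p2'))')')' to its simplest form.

p3'

((((((p3·(p3+p2'·(p2'+p4')))')')'+p0')·(((p3·(p3+p2'))')')')'+p0')'+(((p3·(p3+p2'))')')'
= ((((((p3·(p3+p2'))')')'+p0')·(((p3·(p3+p2'))')')')'+p0')'+(((p3·(p3+p2'))')')'   (absorption)
= ((((p3·(p3+p2'))')')'+p0')·(((p3·(p3+p2'))')')'·p0+(((p3·(p3+p2'))')')'   (De Morgan)
= (((p3·(p3+p2'))')')'·p0+(((p3·(p3+p2'))')')'   (absorption)
= (((p3·(p3+p2'))')')'   (absorption)
= ((p3')')'   (absorption)
= p3'   (double negation)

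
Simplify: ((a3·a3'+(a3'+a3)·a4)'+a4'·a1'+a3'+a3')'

((a3·a3'+(a3'+a3)·a4)'+a4'·a1'+a3'+a3')'
= (((a3'+a3)·a4)'+a4'·a1'+a3'+a3')'   (complement / identity)
= (((a3'+a3)·a4)'+a4'·a1'+a3')'   (idempotence)
= (a4'+a4'·a1'+a3')'   (complement / identity)
= (a4'+a3')'   (absorption)
= a4·a3   (De Morgan)

a4·a3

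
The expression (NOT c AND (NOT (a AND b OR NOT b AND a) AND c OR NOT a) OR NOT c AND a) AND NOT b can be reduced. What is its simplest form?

(NOT c AND (NOT (a AND b OR NOT b AND a) AND c OR NOT a) OR NOT c AND a) AND NOT b
= (NOT c AND (NOT a AND c OR NOT a) OR NOT c AND a) AND NOT b   (distribution)
= (NOT c AND NOT a OR NOT c AND a) AND NOT b   (absorption)
= NOT c AND NOT b   (distribution)

NOT c AND NOT b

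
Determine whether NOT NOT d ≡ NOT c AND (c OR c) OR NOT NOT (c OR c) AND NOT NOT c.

E1: NOT NOT d
    = d
E2: NOT c AND (c OR c) OR NOT NOT (c OR c) AND NOT NOT c
    = NOT c AND (c OR c) OR NOT NOT (c OR c) AND c
    = NOT c AND (c OR c) OR (c OR c) AND c
    = c OR c
    = c
These differ: at c=0, d=1, E1 = 1 but E2 = 0.

No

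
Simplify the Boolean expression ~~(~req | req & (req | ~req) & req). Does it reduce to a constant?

~~(~req | req & (req | ~req) & req)
= ~~(~req | req & req)   (complement / identity)
= ~~(~req | req)   (idempotence)
= ~req | req   (double negation)
= 1   (complement)

1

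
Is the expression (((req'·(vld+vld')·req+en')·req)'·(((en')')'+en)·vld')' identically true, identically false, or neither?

(((req'·(vld+vld')·req+en')·req)'·(((en')')'+en)·vld')'
= (((req'·(vld+vld')·req+en')·req)'·(en'+en)·vld')'   — double negation
= (((req'·(vld+vld')·req+en')·req)'·vld')'   — complement / identity
= (((req'·req+en')·req)'·vld')'   — complement / identity
= ((en'·req)'·vld')'   — complement / identity
= en'·req+vld   — De Morgan
This depends on en, req, vld, so it is not a constant.

neither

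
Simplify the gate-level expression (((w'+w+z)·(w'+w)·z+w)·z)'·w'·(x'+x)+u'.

z'·w'+u'

(((w'+w+z)·(w'+w)·z+w)·z)'·w'·(x'+x)+u'
= (((w'+w)·z+w)·z)'·w'·(x'+x)+u'   [absorption]
= (((w'+w)·z+w)·z)'·w'+u'   [complement / identity]
= ((z+w)·z)'·w'+u'   [complement / identity]
= z'·w'+u'   [absorption]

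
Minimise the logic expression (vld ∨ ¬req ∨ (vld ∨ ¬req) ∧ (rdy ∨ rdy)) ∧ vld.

vld

(vld ∨ ¬req ∨ (vld ∨ ¬req) ∧ (rdy ∨ rdy)) ∧ vld
= (vld ∨ ¬req ∨ (vld ∨ ¬req) ∧ rdy) ∧ vld   — idempotence
= (vld ∨ ¬req) ∧ vld   — absorption
= vld   — absorption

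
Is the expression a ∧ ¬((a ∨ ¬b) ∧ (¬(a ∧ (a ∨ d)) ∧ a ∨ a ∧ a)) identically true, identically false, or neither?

identically false

a ∧ ¬((a ∨ ¬b) ∧ (¬(a ∧ (a ∨ d)) ∧ a ∨ a ∧ a))
= a ∧ ¬((a ∨ ¬b) ∧ (¬a ∧ a ∨ a ∧ a))   [absorption]
= a ∧ ¬((a ∨ ¬b) ∧ a)   [distribution]
= a ∧ ¬a   [absorption]
= False   [complement]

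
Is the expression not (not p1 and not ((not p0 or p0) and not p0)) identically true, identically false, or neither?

neither

not (not p1 and not ((not p0 or p0) and not p0))
= not (not p1 and not not p0)   [complement / identity]
= p1 or not p0   [De Morgan]
This depends on p0, p1, so it is not a constant.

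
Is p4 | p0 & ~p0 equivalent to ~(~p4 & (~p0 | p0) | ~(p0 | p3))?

E1: p4 | p0 & ~p0
    = p4   [complement / identity]
E2: ~(~p4 & (~p0 | p0) | ~(p0 | p3))
    = ~(~p4 | ~(p0 | p3))   [complement / identity]
    = p4 & (p0 | p3)   [De Morgan]
These differ: at p0=0, p3=0, p4=1, E1 = 1 but E2 = 0.

No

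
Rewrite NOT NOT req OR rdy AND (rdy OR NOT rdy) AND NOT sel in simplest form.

req OR rdy AND NOT sel

NOT NOT req OR rdy AND (rdy OR NOT rdy) AND NOT sel
= NOT NOT req OR rdy AND NOT sel   — complement / identity
= req OR rdy AND NOT sel   — double negation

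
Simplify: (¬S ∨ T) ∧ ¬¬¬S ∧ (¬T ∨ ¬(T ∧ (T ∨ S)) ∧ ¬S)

¬S ∧ ¬T

(¬S ∨ T) ∧ ¬¬¬S ∧ (¬T ∨ ¬(T ∧ (T ∨ S)) ∧ ¬S)
= (¬S ∨ T) ∧ ¬¬¬S ∧ (¬T ∨ ¬T ∧ ¬S)   [absorption]
= (¬S ∨ T) ∧ ¬S ∧ (¬T ∨ ¬T ∧ ¬S)   [double negation]
= ¬S ∧ (¬T ∨ ¬T ∧ ¬S)   [absorption]
= ¬S ∧ ¬T   [absorption]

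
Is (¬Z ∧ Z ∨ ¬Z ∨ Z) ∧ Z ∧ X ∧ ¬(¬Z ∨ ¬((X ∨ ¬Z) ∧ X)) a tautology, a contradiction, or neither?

(¬Z ∧ Z ∨ ¬Z ∨ Z) ∧ Z ∧ X ∧ ¬(¬Z ∨ ¬((X ∨ ¬Z) ∧ X))
= (¬Z ∧ Z ∨ ¬Z ∨ Z) ∧ Z ∧ X ∧ Z ∧ (X ∨ ¬Z) ∧ X   — De Morgan
= (¬Z ∨ Z) ∧ Z ∧ X ∧ Z ∧ (X ∨ ¬Z) ∧ X   — complement / identity
= (¬Z ∨ Z) ∧ Z ∧ X ∧ Z ∧ X   — absorption
= (¬Z ∨ Z) ∧ Z ∧ X   — idempotence
= Z ∧ X   — complement / identity
This depends on X, Z, so it is not a constant.

neither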